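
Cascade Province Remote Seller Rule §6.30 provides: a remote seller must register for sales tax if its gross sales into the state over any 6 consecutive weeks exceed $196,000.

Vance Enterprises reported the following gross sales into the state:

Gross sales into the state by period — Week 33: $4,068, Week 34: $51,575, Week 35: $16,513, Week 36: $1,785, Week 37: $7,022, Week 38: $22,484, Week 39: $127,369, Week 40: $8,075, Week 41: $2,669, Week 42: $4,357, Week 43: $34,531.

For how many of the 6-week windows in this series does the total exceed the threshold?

2

Week 33–Week 38: $4,068 + $51,575 + $16,513 + $1,785 + $7,022 + $22,484 = $103,447 (under)
Week 34–Week 39: $51,575 + $16,513 + $1,785 + $7,022 + $22,484 + $127,369 = $226,748 (over)
Week 35–Week 40: $16,513 + $1,785 + $7,022 + $22,484 + $127,369 + $8,075 = $183,248 (under)
Week 36–Week 41: $1,785 + $7,022 + $22,484 + $127,369 + $8,075 + $2,669 = $169,404 (under)
Week 37–Week 42: $7,022 + $22,484 + $127,369 + $8,075 + $2,669 + $4,357 = $171,976 (under)
Week 38–Week 43: $22,484 + $127,369 + $8,075 + $2,669 + $4,357 + $34,531 = $199,485 (over)
2 windows exceed the threshold.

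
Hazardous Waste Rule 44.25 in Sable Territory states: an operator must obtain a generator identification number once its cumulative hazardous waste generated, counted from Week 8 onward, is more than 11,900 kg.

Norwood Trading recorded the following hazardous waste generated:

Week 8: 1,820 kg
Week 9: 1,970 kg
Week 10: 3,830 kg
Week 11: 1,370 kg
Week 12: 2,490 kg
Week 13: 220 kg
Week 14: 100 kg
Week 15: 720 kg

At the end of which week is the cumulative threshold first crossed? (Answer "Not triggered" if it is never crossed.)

Through Week 8: 1,820 kg
Through Week 9: 3,790 kg
Through Week 10: 7,620 kg
Through Week 11: 8,990 kg
Through Week 12: 11,480 kg
Through Week 13: 11,700 kg
Through Week 14: 11,800 kg
Through Week 15: 12,520 kg ← exceeds threshold

Week 15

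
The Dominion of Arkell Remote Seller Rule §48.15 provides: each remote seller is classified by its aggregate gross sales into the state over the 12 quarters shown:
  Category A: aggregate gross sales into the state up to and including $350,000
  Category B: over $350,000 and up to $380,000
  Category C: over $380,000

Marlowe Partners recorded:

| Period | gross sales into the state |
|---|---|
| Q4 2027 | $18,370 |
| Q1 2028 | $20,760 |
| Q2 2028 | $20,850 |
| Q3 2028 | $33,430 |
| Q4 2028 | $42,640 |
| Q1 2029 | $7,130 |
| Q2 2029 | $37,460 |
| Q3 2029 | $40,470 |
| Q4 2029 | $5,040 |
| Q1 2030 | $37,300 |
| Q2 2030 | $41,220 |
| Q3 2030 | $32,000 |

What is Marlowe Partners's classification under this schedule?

Aggregate gross sales into the state: $18,370 + $20,760 + $20,850 + $33,430 + $42,640 + $7,130 + $37,460 + $40,470 + $5,040 + $37,300 + $41,220 + $32,000 = $336,670.
$336,670 ≤ $350,000, so Category A applies.

Category A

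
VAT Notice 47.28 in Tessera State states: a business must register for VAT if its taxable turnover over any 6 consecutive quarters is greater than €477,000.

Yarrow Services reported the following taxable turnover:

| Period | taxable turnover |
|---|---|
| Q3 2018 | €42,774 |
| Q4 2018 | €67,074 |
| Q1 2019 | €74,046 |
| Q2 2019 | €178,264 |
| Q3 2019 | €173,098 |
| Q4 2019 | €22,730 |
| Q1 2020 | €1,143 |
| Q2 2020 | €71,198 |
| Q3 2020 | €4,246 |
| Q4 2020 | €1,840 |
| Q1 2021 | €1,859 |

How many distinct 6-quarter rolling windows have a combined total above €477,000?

3

Q3 2018–Q4 2019: €42,774 + €67,074 + €74,046 + €178,264 + €173,098 + €22,730 = €557,986 (over)
Q4 2018–Q1 2020: €67,074 + €74,046 + €178,264 + €173,098 + €22,730 + €1,143 = €516,355 (over)
Q1 2019–Q2 2020: €74,046 + €178,264 + €173,098 + €22,730 + €1,143 + €71,198 = €520,479 (over)
Q2 2019–Q3 2020: €178,264 + €173,098 + €22,730 + €1,143 + €71,198 + €4,246 = €450,679 (under)
Q3 2019–Q4 2020: €173,098 + €22,730 + €1,143 + €71,198 + €4,246 + €1,840 = €274,255 (under)
Q4 2019–Q1 2021: €22,730 + €1,143 + €71,198 + €4,246 + €1,840 + €1,859 = €103,016 (under)
3 windows exceed the threshold.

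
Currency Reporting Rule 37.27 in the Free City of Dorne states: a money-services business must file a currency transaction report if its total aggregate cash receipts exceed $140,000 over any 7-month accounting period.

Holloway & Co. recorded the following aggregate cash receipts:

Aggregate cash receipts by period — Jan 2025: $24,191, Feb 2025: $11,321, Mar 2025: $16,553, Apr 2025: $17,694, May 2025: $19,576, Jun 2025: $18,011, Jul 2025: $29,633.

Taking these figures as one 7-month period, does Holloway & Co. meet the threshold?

Total aggregate cash receipts: $24,191 + $11,321 + $16,553 + $17,694 + $19,576 + $18,011 + $29,633 = $136,979.
$136,979 ≤ $140,000, so the threshold is not exceeded.

No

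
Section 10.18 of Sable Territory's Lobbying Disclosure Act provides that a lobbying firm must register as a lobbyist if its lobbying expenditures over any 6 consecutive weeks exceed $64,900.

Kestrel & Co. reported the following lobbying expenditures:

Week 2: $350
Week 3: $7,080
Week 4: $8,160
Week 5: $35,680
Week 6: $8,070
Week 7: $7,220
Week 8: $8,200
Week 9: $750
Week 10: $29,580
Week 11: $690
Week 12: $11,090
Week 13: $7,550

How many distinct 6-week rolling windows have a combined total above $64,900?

4

Week 2–Week 7: $350 + $7,080 + $8,160 + $35,680 + $8,070 + $7,220 = $66,560 (over)
Week 3–Week 8: $7,080 + $8,160 + $35,680 + $8,070 + $7,220 + $8,200 = $74,410 (over)
Week 4–Week 9: $8,160 + $35,680 + $8,070 + $7,220 + $8,200 + $750 = $68,080 (over)
Week 5–Week 10: $35,680 + $8,070 + $7,220 + $8,200 + $750 + $29,580 = $89,500 (over)
Week 6–Week 11: $8,070 + $7,220 + $8,200 + $750 + $29,580 + $690 = $54,510 (under)
Week 7–Week 12: $7,220 + $8,200 + $750 + $29,580 + $690 + $11,090 = $57,530 (under)
Week 8–Week 13: $8,200 + $750 + $29,580 + $690 + $11,090 + $7,550 = $57,860 (under)
4 windows exceed the threshold.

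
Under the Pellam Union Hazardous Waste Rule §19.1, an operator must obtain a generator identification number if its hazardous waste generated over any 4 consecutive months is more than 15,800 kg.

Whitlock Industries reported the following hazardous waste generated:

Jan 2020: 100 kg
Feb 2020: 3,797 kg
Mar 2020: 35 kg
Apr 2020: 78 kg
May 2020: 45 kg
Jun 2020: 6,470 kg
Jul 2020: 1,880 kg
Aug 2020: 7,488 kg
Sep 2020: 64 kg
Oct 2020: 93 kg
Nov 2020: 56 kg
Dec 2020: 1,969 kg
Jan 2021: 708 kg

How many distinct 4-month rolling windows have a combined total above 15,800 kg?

2

Jan 2020–Apr 2020: 100 kg + 3,797 kg + 35 kg + 78 kg = 4,010 kg (under)
Feb 2020–May 2020: 3,797 kg + 35 kg + 78 kg + 45 kg = 3,955 kg (under)
Mar 2020–Jun 2020: 35 kg + 78 kg + 45 kg + 6,470 kg = 6,628 kg (under)
Apr 2020–Jul 2020: 78 kg + 45 kg + 6,470 kg + 1,880 kg = 8,473 kg (under)
May 2020–Aug 2020: 45 kg + 6,470 kg + 1,880 kg + 7,488 kg = 15,883 kg (over)
Jun 2020–Sep 2020: 6,470 kg + 1,880 kg + 7,488 kg + 64 kg = 15,902 kg (over)
Jul 2020–Oct 2020: 1,880 kg + 7,488 kg + 64 kg + 93 kg = 9,525 kg (under)
Aug 2020–Nov 2020: 7,488 kg + 64 kg + 93 kg + 56 kg = 7,701 kg (under)
Sep 2020–Dec 2020: 64 kg + 93 kg + 56 kg + 1,969 kg = 2,182 kg (under)
Oct 2020–Jan 2021: 93 kg + 56 kg + 1,969 kg + 708 kg = 2,826 kg (under)
2 windows exceed the threshold.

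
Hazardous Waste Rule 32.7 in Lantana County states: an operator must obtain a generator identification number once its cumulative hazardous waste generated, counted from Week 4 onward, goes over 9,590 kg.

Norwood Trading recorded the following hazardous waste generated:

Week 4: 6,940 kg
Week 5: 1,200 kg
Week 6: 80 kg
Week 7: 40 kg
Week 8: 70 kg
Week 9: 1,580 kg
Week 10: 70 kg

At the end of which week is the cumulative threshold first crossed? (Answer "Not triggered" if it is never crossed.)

Through Week 4: 6,940 kg
Through Week 5: 8,140 kg
Through Week 6: 8,220 kg
Through Week 7: 8,260 kg
Through Week 8: 8,330 kg
Through Week 9: 9,910 kg ← exceeds threshold

Week 9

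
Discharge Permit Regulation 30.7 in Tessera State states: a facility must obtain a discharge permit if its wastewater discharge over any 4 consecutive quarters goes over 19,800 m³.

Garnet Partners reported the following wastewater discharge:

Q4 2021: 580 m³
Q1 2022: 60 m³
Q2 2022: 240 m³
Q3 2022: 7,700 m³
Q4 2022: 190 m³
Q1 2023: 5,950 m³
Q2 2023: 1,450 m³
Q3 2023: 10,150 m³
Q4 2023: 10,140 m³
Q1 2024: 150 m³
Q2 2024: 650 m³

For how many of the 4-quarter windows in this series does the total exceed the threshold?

3

Q4 2021–Q3 2022: 580 m³ + 60 m³ + 240 m³ + 7,700 m³ = 8,580 m³ (under)
Q1 2022–Q4 2022: 60 m³ + 240 m³ + 7,700 m³ + 190 m³ = 8,190 m³ (under)
Q2 2022–Q1 2023: 240 m³ + 7,700 m³ + 190 m³ + 5,950 m³ = 14,080 m³ (under)
Q3 2022–Q2 2023: 7,700 m³ + 190 m³ + 5,950 m³ + 1,450 m³ = 15,290 m³ (under)
Q4 2022–Q3 2023: 190 m³ + 5,950 m³ + 1,450 m³ + 10,150 m³ = 17,740 m³ (under)
Q1 2023–Q4 2023: 5,950 m³ + 1,450 m³ + 10,150 m³ + 10,140 m³ = 27,690 m³ (over)
Q2 2023–Q1 2024: 1,450 m³ + 10,150 m³ + 10,140 m³ + 150 m³ = 21,890 m³ (over)
Q3 2023–Q2 2024: 10,150 m³ + 10,140 m³ + 150 m³ + 650 m³ = 21,090 m³ (over)
3 windows exceed the threshold.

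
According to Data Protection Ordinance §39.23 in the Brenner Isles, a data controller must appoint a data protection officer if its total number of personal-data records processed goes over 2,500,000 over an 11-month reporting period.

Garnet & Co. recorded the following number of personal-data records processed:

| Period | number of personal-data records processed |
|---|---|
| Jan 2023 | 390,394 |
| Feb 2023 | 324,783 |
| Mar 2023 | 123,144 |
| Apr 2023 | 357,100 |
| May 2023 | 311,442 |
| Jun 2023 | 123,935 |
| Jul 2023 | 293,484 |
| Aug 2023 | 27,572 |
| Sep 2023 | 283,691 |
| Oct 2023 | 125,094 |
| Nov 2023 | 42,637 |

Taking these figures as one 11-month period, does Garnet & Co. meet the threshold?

No

Total number of personal-data records processed: 390,394 + 324,783 + 123,144 + 357,100 + 311,442 + 123,935 + 293,484 + 27,572 + 283,691 + 125,094 + 42,637 = 2,403,276.
2,403,276 ≤ 2,500,000, so the threshold is not exceeded.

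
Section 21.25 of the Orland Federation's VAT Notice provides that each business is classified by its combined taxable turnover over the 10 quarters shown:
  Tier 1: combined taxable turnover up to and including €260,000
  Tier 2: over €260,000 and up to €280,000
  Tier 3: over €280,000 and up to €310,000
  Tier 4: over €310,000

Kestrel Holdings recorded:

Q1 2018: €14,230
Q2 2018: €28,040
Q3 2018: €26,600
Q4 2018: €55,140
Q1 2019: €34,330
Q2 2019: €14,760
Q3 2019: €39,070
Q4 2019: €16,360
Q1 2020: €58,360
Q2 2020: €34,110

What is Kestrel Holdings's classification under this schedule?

Tier 4

Combined taxable turnover: €14,230 + €28,040 + €26,600 + €55,140 + €34,330 + €14,760 + €39,070 + €16,360 + €58,360 + €34,110 = €321,000.
€321,000 > €310,000, so Tier 4 applies.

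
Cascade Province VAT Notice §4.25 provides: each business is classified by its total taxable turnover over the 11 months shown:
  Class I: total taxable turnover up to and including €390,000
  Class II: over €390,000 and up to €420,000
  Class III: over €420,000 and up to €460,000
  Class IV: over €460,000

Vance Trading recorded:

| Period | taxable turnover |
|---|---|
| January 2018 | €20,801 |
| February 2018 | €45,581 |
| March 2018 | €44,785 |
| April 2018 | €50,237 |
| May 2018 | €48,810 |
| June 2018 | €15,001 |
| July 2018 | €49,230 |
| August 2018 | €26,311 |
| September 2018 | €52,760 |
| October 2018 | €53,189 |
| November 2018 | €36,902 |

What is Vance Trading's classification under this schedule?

Total taxable turnover: €20,801 + €45,581 + €44,785 + €50,237 + €48,810 + €15,001 + €49,230 + €26,311 + €52,760 + €53,189 + €36,902 = €443,607.
€420,000 < €443,607 ≤ €460,000, so Class III applies.

Class III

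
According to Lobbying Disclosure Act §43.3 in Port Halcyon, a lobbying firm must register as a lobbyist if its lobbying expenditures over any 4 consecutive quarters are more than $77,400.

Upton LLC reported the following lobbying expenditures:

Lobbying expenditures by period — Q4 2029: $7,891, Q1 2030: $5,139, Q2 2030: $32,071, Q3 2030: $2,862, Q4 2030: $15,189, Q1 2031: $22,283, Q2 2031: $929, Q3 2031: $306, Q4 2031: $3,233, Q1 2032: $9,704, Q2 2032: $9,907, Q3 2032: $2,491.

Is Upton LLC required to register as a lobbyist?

Q4 2029–Q3 2030: $7,891 + $5,139 + $32,071 + $2,862 = $47,963 (under)
Q1 2030–Q4 2030: $5,139 + $32,071 + $2,862 + $15,189 = $55,261 (under)
Q2 2030–Q1 2031: $32,071 + $2,862 + $15,189 + $22,283 = $72,405 (under)
Q3 2030–Q2 2031: $2,862 + $15,189 + $22,283 + $929 = $41,263 (under)
Q4 2030–Q3 2031: $15,189 + $22,283 + $929 + $306 = $38,707 (under)
Q1 2031–Q4 2031: $22,283 + $929 + $306 + $3,233 = $26,751 (under)
Q2 2031–Q1 2032: $929 + $306 + $3,233 + $9,704 = $14,172 (under)
Q3 2031–Q2 2032: $306 + $3,233 + $9,704 + $9,907 = $23,150 (under)
Q4 2031–Q3 2032: $3,233 + $9,704 + $9,907 + $2,491 = $25,335 (under)
No window exceeds $77,400.

No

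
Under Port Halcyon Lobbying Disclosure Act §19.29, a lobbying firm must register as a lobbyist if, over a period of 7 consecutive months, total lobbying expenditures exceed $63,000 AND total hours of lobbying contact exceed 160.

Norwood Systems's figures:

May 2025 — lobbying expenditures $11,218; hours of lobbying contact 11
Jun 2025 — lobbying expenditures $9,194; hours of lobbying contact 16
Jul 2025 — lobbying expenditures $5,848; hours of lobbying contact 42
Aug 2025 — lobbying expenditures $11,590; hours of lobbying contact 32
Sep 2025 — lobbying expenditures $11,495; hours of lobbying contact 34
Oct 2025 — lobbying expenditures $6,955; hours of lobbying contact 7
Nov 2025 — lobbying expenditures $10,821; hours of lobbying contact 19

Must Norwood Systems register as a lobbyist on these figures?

Total lobbying expenditures: $11,218 + $9,194 + $5,848 + $11,590 + $11,495 + $6,955 + $10,821 = $67,121 (> $63,000).
Total hours of lobbying contact: 11 + 16 + 42 + 32 + 34 + 7 + 19 = 161 (> 160).
The test is 'and': both thresholds are exceeded.

Yes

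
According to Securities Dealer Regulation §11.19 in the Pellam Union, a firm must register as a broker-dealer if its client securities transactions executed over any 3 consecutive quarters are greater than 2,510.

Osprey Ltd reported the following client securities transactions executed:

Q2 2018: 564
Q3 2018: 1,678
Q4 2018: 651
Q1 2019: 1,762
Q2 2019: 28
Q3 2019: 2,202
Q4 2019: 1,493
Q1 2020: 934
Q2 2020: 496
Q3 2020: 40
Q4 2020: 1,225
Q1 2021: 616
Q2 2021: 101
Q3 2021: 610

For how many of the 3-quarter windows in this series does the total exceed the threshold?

Q2 2018–Q4 2018: 564 + 1,678 + 651 = 2,893 (over)
Q3 2018–Q1 2019: 1,678 + 651 + 1,762 = 4,091 (over)
Q4 2018–Q2 2019: 651 + 1,762 + 28 = 2,441 (under)
Q1 2019–Q3 2019: 1,762 + 28 + 2,202 = 3,992 (over)
Q2 2019–Q4 2019: 28 + 2,202 + 1,493 = 3,723 (over)
Q3 2019–Q1 2020: 2,202 + 1,493 + 934 = 4,629 (over)
Q4 2019–Q2 2020: 1,493 + 934 + 496 = 2,923 (over)
Q1 2020–Q3 2020: 934 + 496 + 40 = 1,470 (under)
Q2 2020–Q4 2020: 496 + 40 + 1,225 = 1,761 (under)
Q3 2020–Q1 2021: 40 + 1,225 + 616 = 1,881 (under)
Q4 2020–Q2 2021: 1,225 + 616 + 101 = 1,942 (under)
Q1 2021–Q3 2021: 616 + 101 + 610 = 1,327 (under)
6 windows exceed the threshold.

6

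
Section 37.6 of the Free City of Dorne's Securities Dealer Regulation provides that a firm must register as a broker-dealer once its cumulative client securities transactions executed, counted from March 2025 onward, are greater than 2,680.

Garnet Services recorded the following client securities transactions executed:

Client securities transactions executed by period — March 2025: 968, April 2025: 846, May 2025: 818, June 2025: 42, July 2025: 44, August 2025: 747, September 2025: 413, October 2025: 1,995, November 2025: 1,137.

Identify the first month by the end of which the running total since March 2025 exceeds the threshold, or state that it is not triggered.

July 2025

Through March 2025: 968
Through April 2025: 1,814
Through May 2025: 2,632
Through June 2025: 2,674
Through July 2025: 2,718 ← exceeds threshold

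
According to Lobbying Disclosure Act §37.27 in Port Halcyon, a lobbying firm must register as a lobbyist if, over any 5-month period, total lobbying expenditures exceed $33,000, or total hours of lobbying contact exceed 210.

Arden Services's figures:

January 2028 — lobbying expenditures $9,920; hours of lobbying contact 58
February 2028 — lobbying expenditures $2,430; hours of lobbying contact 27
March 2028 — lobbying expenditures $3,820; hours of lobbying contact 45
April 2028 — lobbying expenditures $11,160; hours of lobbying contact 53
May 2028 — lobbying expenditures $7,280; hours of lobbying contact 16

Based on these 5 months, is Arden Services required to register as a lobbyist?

Yes

Total lobbying expenditures: $9,920 + $2,430 + $3,820 + $11,160 + $7,280 = $34,610 (> $33,000).
Total hours of lobbying contact: 58 + 27 + 45 + 53 + 16 = 199 (≤ 210).
The test is 'or': at least one threshold is exceeded.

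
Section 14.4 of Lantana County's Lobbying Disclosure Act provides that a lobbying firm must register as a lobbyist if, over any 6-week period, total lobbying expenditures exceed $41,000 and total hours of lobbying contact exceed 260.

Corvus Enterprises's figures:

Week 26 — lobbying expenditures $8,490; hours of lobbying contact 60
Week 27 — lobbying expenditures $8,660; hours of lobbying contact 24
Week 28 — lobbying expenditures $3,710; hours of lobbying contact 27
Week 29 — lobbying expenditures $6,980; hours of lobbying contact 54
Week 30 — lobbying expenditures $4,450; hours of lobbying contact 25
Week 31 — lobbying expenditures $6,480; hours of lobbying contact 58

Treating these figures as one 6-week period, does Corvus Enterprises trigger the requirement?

No

Total lobbying expenditures: $8,490 + $8,660 + $3,710 + $6,980 + $4,450 + $6,480 = $38,770 (≤ $41,000).
Total hours of lobbying contact: 60 + 24 + 27 + 54 + 25 + 58 = 248 (≤ 260).
The test is 'and': the rule requires both, and at least one is not exceeded.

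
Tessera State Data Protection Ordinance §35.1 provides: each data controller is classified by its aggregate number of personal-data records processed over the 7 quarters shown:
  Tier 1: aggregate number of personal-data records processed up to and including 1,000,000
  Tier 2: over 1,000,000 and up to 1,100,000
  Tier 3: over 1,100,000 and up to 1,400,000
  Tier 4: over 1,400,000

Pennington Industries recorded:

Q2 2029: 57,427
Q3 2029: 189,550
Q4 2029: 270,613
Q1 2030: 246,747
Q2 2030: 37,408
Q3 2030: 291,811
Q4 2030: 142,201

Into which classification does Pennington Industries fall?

Aggregate number of personal-data records processed: 57,427 + 189,550 + 270,613 + 246,747 + 37,408 + 291,811 + 142,201 = 1,235,757.
1,100,000 < 1,235,757 ≤ 1,400,000, so Tier 3 applies.

Tier 3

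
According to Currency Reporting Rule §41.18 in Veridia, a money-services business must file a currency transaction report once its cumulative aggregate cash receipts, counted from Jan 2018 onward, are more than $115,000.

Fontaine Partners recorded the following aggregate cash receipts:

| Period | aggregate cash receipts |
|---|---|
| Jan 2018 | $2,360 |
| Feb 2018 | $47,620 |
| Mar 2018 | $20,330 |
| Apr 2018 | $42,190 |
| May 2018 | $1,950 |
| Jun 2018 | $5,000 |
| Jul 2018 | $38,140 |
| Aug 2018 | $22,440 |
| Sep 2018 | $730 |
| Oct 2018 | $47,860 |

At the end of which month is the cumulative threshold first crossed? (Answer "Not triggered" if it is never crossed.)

Through Jan 2018: $2,360
Through Feb 2018: $49,980
Through Mar 2018: $70,310
Through Apr 2018: $112,500
Through May 2018: $114,450
Through Jun 2018: $119,450 ← exceeds threshold

Jun 2018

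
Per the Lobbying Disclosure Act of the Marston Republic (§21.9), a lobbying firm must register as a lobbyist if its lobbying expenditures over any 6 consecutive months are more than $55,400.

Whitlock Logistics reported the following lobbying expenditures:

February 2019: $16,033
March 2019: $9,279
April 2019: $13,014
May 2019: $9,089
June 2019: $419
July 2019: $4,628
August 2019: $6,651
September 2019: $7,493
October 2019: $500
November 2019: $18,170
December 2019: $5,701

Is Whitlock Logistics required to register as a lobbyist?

No

February 2019–July 2019: $16,033 + $9,279 + $13,014 + $9,089 + $419 + $4,628 = $52,462 (under)
March 2019–August 2019: $9,279 + $13,014 + $9,089 + $419 + $4,628 + $6,651 = $43,080 (under)
April 2019–September 2019: $13,014 + $9,089 + $419 + $4,628 + $6,651 + $7,493 = $41,294 (under)
May 2019–October 2019: $9,089 + $419 + $4,628 + $6,651 + $7,493 + $500 = $28,780 (under)
June 2019–November 2019: $419 + $4,628 + $6,651 + $7,493 + $500 + $18,170 = $37,861 (under)
July 2019–December 2019: $4,628 + $6,651 + $7,493 + $500 + $18,170 + $5,701 = $43,143 (under)
No window exceeds $55,400.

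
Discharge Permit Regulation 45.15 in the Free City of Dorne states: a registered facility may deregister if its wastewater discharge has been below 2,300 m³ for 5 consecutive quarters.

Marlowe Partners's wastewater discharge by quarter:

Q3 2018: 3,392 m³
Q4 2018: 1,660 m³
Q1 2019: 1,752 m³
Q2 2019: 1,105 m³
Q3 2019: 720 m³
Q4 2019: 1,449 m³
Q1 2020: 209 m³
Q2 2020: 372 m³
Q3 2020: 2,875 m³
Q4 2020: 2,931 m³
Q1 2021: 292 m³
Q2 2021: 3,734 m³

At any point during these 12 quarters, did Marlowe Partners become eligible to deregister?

Yes

Quarters below 2,300 m³: Q4 2018, Q1 2019, Q2 2019, Q3 2019, Q4 2019, Q1 2020, Q2 2020, Q1 2021.
Longest run of consecutive quarters below the threshold: 7.
7 ≥ 5, so Marlowe Partners became eligible.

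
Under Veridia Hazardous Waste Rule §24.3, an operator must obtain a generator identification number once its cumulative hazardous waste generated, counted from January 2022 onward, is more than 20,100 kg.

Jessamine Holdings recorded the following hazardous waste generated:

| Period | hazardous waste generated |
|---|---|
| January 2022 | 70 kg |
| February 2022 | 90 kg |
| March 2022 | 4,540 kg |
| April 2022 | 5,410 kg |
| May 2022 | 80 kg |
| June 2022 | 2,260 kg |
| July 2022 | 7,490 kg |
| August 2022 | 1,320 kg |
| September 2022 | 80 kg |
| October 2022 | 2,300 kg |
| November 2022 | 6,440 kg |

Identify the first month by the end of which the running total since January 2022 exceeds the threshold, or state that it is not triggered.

August 2022

Through January 2022: 70 kg
Through February 2022: 160 kg
Through March 2022: 4,700 kg
Through April 2022: 10,110 kg
Through May 2022: 10,190 kg
Through June 2022: 12,450 kg
Through July 2022: 19,940 kg
Through August 2022: 21,260 kg ← exceeds threshold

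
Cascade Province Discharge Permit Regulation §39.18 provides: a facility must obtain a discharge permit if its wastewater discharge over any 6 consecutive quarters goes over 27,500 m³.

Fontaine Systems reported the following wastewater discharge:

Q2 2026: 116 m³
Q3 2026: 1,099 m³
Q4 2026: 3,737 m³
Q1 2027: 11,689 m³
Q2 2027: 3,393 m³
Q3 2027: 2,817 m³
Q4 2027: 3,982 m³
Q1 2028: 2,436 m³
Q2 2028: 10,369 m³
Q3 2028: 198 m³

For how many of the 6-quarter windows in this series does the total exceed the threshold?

Q2 2026–Q3 2027: 116 m³ + 1,099 m³ + 3,737 m³ + 11,689 m³ + 3,393 m³ + 2,817 m³ = 22,851 m³ (under)
Q3 2026–Q4 2027: 1,099 m³ + 3,737 m³ + 11,689 m³ + 3,393 m³ + 2,817 m³ + 3,982 m³ = 26,717 m³ (under)
Q4 2026–Q1 2028: 3,737 m³ + 11,689 m³ + 3,393 m³ + 2,817 m³ + 3,982 m³ + 2,436 m³ = 28,054 m³ (over)
Q1 2027–Q2 2028: 11,689 m³ + 3,393 m³ + 2,817 m³ + 3,982 m³ + 2,436 m³ + 10,369 m³ = 34,686 m³ (over)
Q2 2027–Q3 2028: 3,393 m³ + 2,817 m³ + 3,982 m³ + 2,436 m³ + 10,369 m³ + 198 m³ = 23,195 m³ (under)
2 windows exceed the threshold.

2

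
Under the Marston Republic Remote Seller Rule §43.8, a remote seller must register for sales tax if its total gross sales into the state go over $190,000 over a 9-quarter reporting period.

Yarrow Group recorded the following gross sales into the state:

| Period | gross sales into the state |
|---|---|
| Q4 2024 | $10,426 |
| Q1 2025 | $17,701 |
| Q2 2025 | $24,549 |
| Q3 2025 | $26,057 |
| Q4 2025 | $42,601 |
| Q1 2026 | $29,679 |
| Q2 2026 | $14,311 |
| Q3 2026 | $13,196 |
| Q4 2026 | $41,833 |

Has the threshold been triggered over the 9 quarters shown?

Total gross sales into the state: $10,426 + $17,701 + $24,549 + $26,057 + $42,601 + $29,679 + $14,311 + $13,196 + $41,833 = $220,353.
$220,353 > $190,000, so the threshold is exceeded.

Yes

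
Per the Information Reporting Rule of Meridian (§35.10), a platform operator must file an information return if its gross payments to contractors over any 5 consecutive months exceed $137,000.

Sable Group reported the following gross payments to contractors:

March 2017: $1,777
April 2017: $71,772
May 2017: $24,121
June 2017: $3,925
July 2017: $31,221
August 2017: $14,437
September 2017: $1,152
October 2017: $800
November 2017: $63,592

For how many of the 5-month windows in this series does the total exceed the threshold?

1

March 2017–July 2017: $1,777 + $71,772 + $24,121 + $3,925 + $31,221 = $132,816 (under)
April 2017–August 2017: $71,772 + $24,121 + $3,925 + $31,221 + $14,437 = $145,476 (over)
May 2017–September 2017: $24,121 + $3,925 + $31,221 + $14,437 + $1,152 = $74,856 (under)
June 2017–October 2017: $3,925 + $31,221 + $14,437 + $1,152 + $800 = $51,535 (under)
July 2017–November 2017: $31,221 + $14,437 + $1,152 + $800 + $63,592 = $111,202 (under)
1 window exceeds the threshold.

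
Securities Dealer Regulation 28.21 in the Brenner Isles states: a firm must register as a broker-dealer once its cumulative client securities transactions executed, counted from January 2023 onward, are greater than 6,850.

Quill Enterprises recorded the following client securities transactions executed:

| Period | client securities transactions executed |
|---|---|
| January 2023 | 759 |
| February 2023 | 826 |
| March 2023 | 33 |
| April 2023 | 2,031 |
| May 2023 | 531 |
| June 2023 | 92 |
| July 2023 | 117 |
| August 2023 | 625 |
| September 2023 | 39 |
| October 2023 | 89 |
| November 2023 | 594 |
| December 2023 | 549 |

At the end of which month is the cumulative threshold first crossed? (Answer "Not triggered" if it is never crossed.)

Not triggered

Through January 2023: 759
Through February 2023: 1,585
Through March 2023: 1,618
Through April 2023: 3,649
Through May 2023: 4,180
Through June 2023: 4,272
Through July 2023: 4,389
Through August 2023: 5,014
Through September 2023: 5,053
Through October 2023: 5,142
Through November 2023: 5,736
Through December 2023: 6,285
Final cumulative total 6,285 ≤ 6,850; the threshold is never exceeded.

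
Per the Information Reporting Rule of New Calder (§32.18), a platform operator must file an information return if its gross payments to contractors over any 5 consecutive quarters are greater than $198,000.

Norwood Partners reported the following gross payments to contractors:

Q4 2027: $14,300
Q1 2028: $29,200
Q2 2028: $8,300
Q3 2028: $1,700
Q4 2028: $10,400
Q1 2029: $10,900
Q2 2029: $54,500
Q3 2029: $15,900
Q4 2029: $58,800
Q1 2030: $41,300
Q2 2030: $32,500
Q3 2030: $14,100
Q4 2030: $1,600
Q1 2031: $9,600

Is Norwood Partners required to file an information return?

Q4 2027–Q4 2028: $14,300 + $29,200 + $8,300 + $1,700 + $10,400 = $63,900 (under)
Q1 2028–Q1 2029: $29,200 + $8,300 + $1,700 + $10,400 + $10,900 = $60,500 (under)
Q2 2028–Q2 2029: $8,300 + $1,700 + $10,400 + $10,900 + $54,500 = $85,800 (under)
Q3 2028–Q3 2029: $1,700 + $10,400 + $10,900 + $54,500 + $15,900 = $93,400 (under)
Q4 2028–Q4 2029: $10,400 + $10,900 + $54,500 + $15,900 + $58,800 = $150,500 (under)
Q1 2029–Q1 2030: $10,900 + $54,500 + $15,900 + $58,800 + $41,300 = $181,400 (under)
Q2 2029–Q2 2030: $54,500 + $15,900 + $58,800 + $41,300 + $32,500 = $203,000 (over)
Q3 2029–Q3 2030: $15,900 + $58,800 + $41,300 + $32,500 + $14,100 = $162,600 (under)
Q4 2029–Q4 2030: $58,800 + $41,300 + $32,500 + $14,100 + $1,600 = $148,300 (under)
Q1 2030–Q1 2031: $41,300 + $32,500 + $14,100 + $1,600 + $9,600 = $99,100 (under)
At least one window exceeds $198,000.

Yes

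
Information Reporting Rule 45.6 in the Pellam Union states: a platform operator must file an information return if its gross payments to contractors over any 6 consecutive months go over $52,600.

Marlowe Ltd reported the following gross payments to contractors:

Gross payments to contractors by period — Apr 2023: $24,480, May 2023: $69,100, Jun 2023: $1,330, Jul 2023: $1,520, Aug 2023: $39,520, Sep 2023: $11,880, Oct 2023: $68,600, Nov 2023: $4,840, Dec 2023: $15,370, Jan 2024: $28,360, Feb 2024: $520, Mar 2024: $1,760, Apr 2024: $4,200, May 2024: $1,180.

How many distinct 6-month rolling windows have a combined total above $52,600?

8

Apr 2023–Sep 2023: $24,480 + $69,100 + $1,330 + $1,520 + $39,520 + $11,880 = $147,830 (over)
May 2023–Oct 2023: $69,100 + $1,330 + $1,520 + $39,520 + $11,880 + $68,600 = $191,950 (over)
Jun 2023–Nov 2023: $1,330 + $1,520 + $39,520 + $11,880 + $68,600 + $4,840 = $127,690 (over)
Jul 2023–Dec 2023: $1,520 + $39,520 + $11,880 + $68,600 + $4,840 + $15,370 = $141,730 (over)
Aug 2023–Jan 2024: $39,520 + $11,880 + $68,600 + $4,840 + $15,370 + $28,360 = $168,570 (over)
Sep 2023–Feb 2024: $11,880 + $68,600 + $4,840 + $15,370 + $28,360 + $520 = $129,570 (over)
Oct 2023–Mar 2024: $68,600 + $4,840 + $15,370 + $28,360 + $520 + $1,760 = $119,450 (over)
Nov 2023–Apr 2024: $4,840 + $15,370 + $28,360 + $520 + $1,760 + $4,200 = $55,050 (over)
Dec 2023–May 2024: $15,370 + $28,360 + $520 + $1,760 + $4,200 + $1,180 = $51,390 (under)
8 windows exceed the threshold.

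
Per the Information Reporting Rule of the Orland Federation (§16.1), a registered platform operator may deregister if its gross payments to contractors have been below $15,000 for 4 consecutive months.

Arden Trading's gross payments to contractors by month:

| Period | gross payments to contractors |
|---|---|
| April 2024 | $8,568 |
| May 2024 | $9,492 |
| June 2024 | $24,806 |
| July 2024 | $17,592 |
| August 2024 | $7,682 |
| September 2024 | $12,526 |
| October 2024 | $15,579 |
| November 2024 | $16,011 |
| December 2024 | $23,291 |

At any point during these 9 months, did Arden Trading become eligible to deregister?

No

Months below $15,000: April 2024, May 2024, August 2024, September 2024.
Longest run of consecutive months below the threshold: 2.
2 < 4, so Arden Trading never became eligible.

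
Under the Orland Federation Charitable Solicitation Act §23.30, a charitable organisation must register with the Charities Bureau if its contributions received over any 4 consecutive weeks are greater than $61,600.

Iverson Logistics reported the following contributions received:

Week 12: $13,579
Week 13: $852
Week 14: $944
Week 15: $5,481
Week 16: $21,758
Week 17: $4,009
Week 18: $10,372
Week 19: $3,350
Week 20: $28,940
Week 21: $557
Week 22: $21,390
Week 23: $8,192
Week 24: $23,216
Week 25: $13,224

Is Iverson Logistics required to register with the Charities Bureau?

Yes

Week 12–Week 15: $13,579 + $852 + $944 + $5,481 = $20,856 (under)
Week 13–Week 16: $852 + $944 + $5,481 + $21,758 = $29,035 (under)
Week 14–Week 17: $944 + $5,481 + $21,758 + $4,009 = $32,192 (under)
Week 15–Week 18: $5,481 + $21,758 + $4,009 + $10,372 = $41,620 (under)
Week 16–Week 19: $21,758 + $4,009 + $10,372 + $3,350 = $39,489 (under)
Week 17–Week 20: $4,009 + $10,372 + $3,350 + $28,940 = $46,671 (under)
Week 18–Week 21: $10,372 + $3,350 + $28,940 + $557 = $43,219 (under)
Week 19–Week 22: $3,350 + $28,940 + $557 + $21,390 = $54,237 (under)
Week 20–Week 23: $28,940 + $557 + $21,390 + $8,192 = $59,079 (under)
Week 21–Week 24: $557 + $21,390 + $8,192 + $23,216 = $53,355 (under)
Week 22–Week 25: $21,390 + $8,192 + $23,216 + $13,224 = $66,022 (over)
At least one window exceeds $61,600.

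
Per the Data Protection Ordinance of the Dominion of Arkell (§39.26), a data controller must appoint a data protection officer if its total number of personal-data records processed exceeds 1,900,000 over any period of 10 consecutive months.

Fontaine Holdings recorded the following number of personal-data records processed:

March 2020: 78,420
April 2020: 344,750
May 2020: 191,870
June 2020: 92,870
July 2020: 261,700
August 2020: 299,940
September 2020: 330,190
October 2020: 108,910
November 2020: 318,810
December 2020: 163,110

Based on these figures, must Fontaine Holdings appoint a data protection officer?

Total number of personal-data records processed: 78,420 + 344,750 + 191,870 + 92,870 + 261,700 + 299,940 + 330,190 + 108,910 + 318,810 + 163,110 = 2,190,570.
2,190,570 > 1,900,000, so the threshold is exceeded.

Yes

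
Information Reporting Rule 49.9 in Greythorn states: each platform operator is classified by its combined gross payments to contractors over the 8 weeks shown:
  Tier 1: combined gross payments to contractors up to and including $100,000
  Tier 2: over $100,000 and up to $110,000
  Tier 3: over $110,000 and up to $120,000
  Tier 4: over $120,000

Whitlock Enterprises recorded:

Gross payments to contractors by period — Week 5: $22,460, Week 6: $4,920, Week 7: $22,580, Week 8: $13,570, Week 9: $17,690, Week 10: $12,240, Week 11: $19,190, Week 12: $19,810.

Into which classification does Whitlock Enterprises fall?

Combined gross payments to contractors: $22,460 + $4,920 + $22,580 + $13,570 + $17,690 + $12,240 + $19,190 + $19,810 = $132,460.
$132,460 > $120,000, so Tier 4 applies.

Tier 4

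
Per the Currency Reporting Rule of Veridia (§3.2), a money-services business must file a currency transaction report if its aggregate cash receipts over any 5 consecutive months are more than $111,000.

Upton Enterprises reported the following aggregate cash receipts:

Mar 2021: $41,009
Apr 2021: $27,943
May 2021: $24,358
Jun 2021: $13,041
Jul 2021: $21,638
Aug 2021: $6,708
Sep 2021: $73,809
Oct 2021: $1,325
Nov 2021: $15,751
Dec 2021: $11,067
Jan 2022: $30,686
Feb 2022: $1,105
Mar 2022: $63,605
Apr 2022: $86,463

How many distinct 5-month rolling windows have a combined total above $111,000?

Mar 2021–Jul 2021: $41,009 + $27,943 + $24,358 + $13,041 + $21,638 = $127,989 (over)
Apr 2021–Aug 2021: $27,943 + $24,358 + $13,041 + $21,638 + $6,708 = $93,688 (under)
May 2021–Sep 2021: $24,358 + $13,041 + $21,638 + $6,708 + $73,809 = $139,554 (over)
Jun 2021–Oct 2021: $13,041 + $21,638 + $6,708 + $73,809 + $1,325 = $116,521 (over)
Jul 2021–Nov 2021: $21,638 + $6,708 + $73,809 + $1,325 + $15,751 = $119,231 (over)
Aug 2021–Dec 2021: $6,708 + $73,809 + $1,325 + $15,751 + $11,067 = $108,660 (under)
Sep 2021–Jan 2022: $73,809 + $1,325 + $15,751 + $11,067 + $30,686 = $132,638 (over)
Oct 2021–Feb 2022: $1,325 + $15,751 + $11,067 + $30,686 + $1,105 = $59,934 (under)
Nov 2021–Mar 2022: $15,751 + $11,067 + $30,686 + $1,105 + $63,605 = $122,214 (over)
Dec 2021–Apr 2022: $11,067 + $30,686 + $1,105 + $63,605 + $86,463 = $192,926 (over)
7 windows exceed the threshold.

7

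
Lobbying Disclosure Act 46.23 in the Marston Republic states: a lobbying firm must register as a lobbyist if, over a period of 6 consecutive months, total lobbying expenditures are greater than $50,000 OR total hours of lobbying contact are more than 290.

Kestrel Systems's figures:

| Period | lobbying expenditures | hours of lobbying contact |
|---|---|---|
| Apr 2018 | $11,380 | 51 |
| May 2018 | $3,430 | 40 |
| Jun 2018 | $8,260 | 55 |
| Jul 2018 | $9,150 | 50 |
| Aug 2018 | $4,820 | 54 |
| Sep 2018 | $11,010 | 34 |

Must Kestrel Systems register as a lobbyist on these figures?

No

Total lobbying expenditures: $11,380 + $3,430 + $8,260 + $9,150 + $4,820 + $11,010 = $48,050 (≤ $50,000).
Total hours of lobbying contact: 51 + 40 + 55 + 50 + 54 + 34 = 284 (≤ 290).
The test is 'or': neither threshold is exceeded.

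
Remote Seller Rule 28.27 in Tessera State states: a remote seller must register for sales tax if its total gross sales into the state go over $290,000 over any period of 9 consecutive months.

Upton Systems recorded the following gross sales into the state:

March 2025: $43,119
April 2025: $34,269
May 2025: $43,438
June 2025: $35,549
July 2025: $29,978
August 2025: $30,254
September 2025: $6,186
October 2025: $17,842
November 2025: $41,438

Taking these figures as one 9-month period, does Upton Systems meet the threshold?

No

Total gross sales into the state: $43,119 + $34,269 + $43,438 + $35,549 + $29,978 + $30,254 + $6,186 + $17,842 + $41,438 = $282,073.
$282,073 ≤ $290,000, so the threshold is not exceeded.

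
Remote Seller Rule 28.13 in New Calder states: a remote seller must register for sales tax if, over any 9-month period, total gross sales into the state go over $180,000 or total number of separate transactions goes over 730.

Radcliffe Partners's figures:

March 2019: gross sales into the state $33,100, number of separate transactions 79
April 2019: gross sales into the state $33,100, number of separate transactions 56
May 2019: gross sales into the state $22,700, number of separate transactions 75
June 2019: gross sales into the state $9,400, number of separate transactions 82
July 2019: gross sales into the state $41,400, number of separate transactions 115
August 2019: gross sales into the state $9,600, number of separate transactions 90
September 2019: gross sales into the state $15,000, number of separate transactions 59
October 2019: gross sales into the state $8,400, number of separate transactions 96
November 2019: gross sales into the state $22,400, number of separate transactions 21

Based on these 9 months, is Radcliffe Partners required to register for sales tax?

Total gross sales into the state: $33,100 + $33,100 + $22,700 + $9,400 + $41,400 + $9,600 + $15,000 + $8,400 + $22,400 = $195,100 (> $180,000).
Total number of separate transactions: 79 + 56 + 75 + 82 + 115 + 90 + 59 + 96 + 21 = 673 (≤ 730).
The test is 'or': at least one threshold is exceeded.

Yes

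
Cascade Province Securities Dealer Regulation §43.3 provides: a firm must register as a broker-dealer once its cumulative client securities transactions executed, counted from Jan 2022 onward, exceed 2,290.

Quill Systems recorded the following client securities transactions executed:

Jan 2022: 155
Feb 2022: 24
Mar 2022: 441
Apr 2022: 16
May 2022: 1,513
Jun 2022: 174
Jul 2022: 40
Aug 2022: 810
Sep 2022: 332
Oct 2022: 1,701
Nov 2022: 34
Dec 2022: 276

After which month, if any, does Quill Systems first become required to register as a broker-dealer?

Through Jan 2022: 155
Through Feb 2022: 179
Through Mar 2022: 620
Through Apr 2022: 636
Through May 2022: 2,149
Through Jun 2022: 2,323 ← exceeds threshold

Jun 2022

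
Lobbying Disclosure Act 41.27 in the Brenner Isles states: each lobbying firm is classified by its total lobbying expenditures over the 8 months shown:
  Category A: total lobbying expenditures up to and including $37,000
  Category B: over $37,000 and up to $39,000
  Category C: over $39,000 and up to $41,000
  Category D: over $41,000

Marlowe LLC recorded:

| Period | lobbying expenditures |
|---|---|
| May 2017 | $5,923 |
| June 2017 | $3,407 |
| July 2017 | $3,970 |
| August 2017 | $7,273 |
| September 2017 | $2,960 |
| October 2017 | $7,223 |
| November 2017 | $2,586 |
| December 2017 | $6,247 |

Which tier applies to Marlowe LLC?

Category C

Total lobbying expenditures: $5,923 + $3,407 + $3,970 + $7,273 + $2,960 + $7,223 + $2,586 + $6,247 = $39,589.
$39,000 < $39,589 ≤ $41,000, so Category C applies.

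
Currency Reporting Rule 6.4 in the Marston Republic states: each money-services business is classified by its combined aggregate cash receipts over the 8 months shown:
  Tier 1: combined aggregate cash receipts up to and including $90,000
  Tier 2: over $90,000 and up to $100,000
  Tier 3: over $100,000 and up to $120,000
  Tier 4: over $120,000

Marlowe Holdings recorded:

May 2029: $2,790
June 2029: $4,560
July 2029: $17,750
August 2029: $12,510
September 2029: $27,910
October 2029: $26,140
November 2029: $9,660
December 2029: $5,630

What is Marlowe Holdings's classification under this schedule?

Combined aggregate cash receipts: $2,790 + $4,560 + $17,750 + $12,510 + $27,910 + $26,140 + $9,660 + $5,630 = $106,950.
$100,000 < $106,950 ≤ $120,000, so Tier 3 applies.

Tier 3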